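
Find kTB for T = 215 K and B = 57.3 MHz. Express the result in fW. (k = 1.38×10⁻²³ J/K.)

P_n = kTB = 1.38×10⁻²³ × 215 × 5.73×10⁷ = 1.70×10⁻¹³ W = 170 fW

170 fW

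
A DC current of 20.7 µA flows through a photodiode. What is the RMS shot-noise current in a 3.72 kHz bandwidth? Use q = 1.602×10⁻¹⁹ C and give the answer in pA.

I_n = √(2qI·B)
2qI·B = 2 × 1.602×10⁻¹⁹ × 2.07×10⁻⁵ × 3.72×10³ = 2.47×10⁻²⁰ A²
I_n = √(2.47×10⁻²⁰) = 1.57×10⁻¹⁰ A = 157 pA

157 pA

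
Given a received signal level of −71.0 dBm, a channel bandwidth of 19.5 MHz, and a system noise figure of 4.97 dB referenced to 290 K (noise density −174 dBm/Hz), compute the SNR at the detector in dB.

25.1 dB

Noise floor: N = −174 + 10 log₁₀(B) + NF
10 log₁₀(1.95×10⁷) = 72.9 dB
N = −174 + 72.9 + 4.97 = −96.13 dBm
SNR = P_sig − N = −71.0 − (−96.13) = 25.13 dB → 25.1 dB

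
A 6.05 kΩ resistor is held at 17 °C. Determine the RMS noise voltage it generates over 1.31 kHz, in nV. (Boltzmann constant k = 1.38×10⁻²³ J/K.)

356 nV

T = 17 °C + 273.15 = 290.15 K
V_n = √(4kTRB)
4kTRB = 4 × 1.38×10⁻²³ × 290.15 × 6.05×10³ × 1.31×10³ = 1.27×10⁻¹³ V²
V_n = √(1.27×10⁻¹³) = 3.56×10⁻⁷ V = 356 nV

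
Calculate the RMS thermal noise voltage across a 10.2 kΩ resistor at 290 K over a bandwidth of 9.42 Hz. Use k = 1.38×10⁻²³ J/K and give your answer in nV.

V_n = √(4kTRB)
4kTRB = 4 × 1.38×10⁻²³ × 290 × 1.02×10⁴ × 9.42×10⁰ = 1.54×10⁻¹⁵ V²
V_n = √(1.54×10⁻¹⁵) = 3.92×10⁻⁸ V = 39.2 nV

39.2 nV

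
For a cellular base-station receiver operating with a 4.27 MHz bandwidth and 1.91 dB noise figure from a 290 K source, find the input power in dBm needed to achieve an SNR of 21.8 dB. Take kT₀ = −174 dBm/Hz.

−84.0 dBm

Sensitivity = −174 + 10 log₁₀(B) + NF + SNR_min
= −174 + 66.3 + 1.91 + 21.8
= −83.99 dBm → −84.0 dBm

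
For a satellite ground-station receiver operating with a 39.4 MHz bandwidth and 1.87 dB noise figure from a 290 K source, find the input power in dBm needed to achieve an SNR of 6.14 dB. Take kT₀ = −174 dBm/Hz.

Sensitivity = −174 + 10 log₁₀(B) + NF + SNR_min
= −174 + 75.95 + 1.87 + 6.14
= −90.04 dBm → −90.0 dBm

−90.0 dBm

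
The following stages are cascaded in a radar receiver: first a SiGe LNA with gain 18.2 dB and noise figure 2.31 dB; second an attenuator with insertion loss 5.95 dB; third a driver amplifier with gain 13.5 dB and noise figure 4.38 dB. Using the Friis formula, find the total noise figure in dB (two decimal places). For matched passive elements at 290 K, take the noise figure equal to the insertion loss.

2.67 dB

Convert to linear (a loss of L dB is a gain of −L dB): F_i = 10^(NF_i/10), G_i = 10^(G_i,dB/10)
  Stage 1: F_1 = 10^(2.31/10) = 1.702, G_1 = 10^(18.2/10) = 66.07
  Stage 2: F_2 = 10^(5.95/10) = 3.936, G_2 = 10^(−5.95/10) = 0.2541
  Stage 3: F_3 = 10^(4.38/10) = 2.742, G_3 = 10^(13.5/10) = 22.39
Friis cascade:
  F = 1.702 + (3.936 − 1)/66.07 + (2.742 − 1)/16.79 = 1.850
NF = 10 log₁₀(1.850) = 2.67 dB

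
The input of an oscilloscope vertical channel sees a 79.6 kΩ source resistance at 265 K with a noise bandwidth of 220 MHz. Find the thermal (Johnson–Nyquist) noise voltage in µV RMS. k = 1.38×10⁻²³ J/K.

506 µV

V_n = √(4kTRB)
4kTRB = 4 × 1.38×10⁻²³ × 265 × 7.96×10⁴ × 2.20×10⁸ = 2.56×10⁻⁷ V²
V_n = √(2.56×10⁻⁷) = 5.06×10⁻⁴ V = 506 µV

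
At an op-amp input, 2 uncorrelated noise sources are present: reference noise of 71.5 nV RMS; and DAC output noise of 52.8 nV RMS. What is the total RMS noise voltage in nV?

Uncorrelated sources add in power (mean-square): V_tot = √(ΣV_i²)
V_tot = √[(7.15×10⁻⁸)² + (5.28×10⁻⁸)²] = 8.89×10⁻⁸ V = 88.9 nV

88.9 nV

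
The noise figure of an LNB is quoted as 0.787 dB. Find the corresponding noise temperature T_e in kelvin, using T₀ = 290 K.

57.6 K

F = 10^(0.787/10) = 1.19867
T_e = (F − 1)·T₀ = (1.19867 − 1) × 290 = 57.6 K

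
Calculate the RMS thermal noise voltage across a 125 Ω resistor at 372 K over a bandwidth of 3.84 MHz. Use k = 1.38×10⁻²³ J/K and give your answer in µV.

3.14 µV

V_n = √(4kTRB)
4kTRB = 4 × 1.38×10⁻²³ × 372 × 1.25×10² × 3.84×10⁶ = 9.86×10⁻¹² V²
V_n = √(9.86×10⁻¹²) = 3.14×10⁻⁶ V = 3.14 µV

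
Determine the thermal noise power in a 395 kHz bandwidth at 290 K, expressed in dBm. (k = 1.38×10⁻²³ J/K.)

P_n = kTB = 1.38×10⁻²³ × 290 × 3.95×10⁵ = 1.58×10⁻¹⁵ W
In dBm: 10 log₁₀(1.58×10⁻¹⁵ / 10⁻³) = −118.0 dBm

−118.0 dBm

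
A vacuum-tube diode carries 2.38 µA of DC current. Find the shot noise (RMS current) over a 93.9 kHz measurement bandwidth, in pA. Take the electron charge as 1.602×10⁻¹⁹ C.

268 pA

I_n = √(2qI·B)
2qI·B = 2 × 1.602×10⁻¹⁹ × 2.38×10⁻⁶ × 9.39×10⁴ = 7.16×10⁻²⁰ A²
I_n = √(7.16×10⁻²⁰) = 2.68×10⁻¹⁰ A = 268 pA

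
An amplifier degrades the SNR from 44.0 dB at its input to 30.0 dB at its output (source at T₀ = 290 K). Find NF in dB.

NF (dB) = SNR_in(dB) − SNR_out(dB) when the source is at T₀
NF = 44.0 − 30.0 = 14.0 dB

14.0 dB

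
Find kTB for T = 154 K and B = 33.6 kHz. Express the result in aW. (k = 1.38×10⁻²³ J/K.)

P_n = kTB = 1.38×10⁻²³ × 154 × 3.36×10⁴ = 7.14×10⁻¹⁷ W = 71.4 aW

71.4 aW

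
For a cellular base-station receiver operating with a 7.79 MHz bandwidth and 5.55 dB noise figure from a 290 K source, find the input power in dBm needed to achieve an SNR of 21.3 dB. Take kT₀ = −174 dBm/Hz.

−78.2 dBm

Sensitivity = −174 + 10 log₁₀(B) + NF + SNR_min
= −174 + 68.92 + 5.55 + 21.3
= −78.23 dBm → −78.2 dBm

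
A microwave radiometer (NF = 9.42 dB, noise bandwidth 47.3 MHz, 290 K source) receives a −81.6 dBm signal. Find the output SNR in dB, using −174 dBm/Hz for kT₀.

6.2 dB

Noise floor: N = −174 + 10 log₁₀(B) + NF
10 log₁₀(4.73×10⁷) = 76.75 dB
N = −174 + 76.75 + 9.42 = −87.83 dBm
SNR = P_sig − N = −81.6 − (−87.83) = 6.23 dB → 6.2 dB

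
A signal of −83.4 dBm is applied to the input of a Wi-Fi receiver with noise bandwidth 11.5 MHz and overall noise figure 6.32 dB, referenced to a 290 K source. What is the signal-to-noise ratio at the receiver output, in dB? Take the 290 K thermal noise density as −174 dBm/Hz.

Noise floor: N = −174 + 10 log₁₀(B) + NF
10 log₁₀(1.15×10⁷) = 70.61 dB
N = −174 + 70.61 + 6.32 = −97.07 dBm
SNR = P_sig − N = −83.4 − (−97.07) = 13.67 dB → 13.7 dB

13.7 dB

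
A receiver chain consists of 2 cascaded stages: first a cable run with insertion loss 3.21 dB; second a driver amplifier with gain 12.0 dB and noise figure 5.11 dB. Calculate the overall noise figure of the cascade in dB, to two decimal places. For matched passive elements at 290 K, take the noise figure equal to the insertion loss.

8.32 dB

Convert to linear (a loss of L dB is a gain of −L dB): F_i = 10^(NF_i/10), G_i = 10^(G_i,dB/10)
  Stage 1: F_1 = 10^(3.21/10) = 2.094, G_1 = 10^(−3.21/10) = 0.4775
  Stage 2: F_2 = 10^(5.11/10) = 3.243, G_2 = 10^(12.0/10) = 15.85
Friis cascade:
  F = 2.094 + (3.243 − 1)/0.4775 = 6.792
NF = 10 log₁₀(6.792) = 8.32 dB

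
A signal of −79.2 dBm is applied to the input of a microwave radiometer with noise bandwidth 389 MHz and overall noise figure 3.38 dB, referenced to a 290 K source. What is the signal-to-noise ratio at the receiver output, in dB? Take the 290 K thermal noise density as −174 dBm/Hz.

Noise floor: N = −174 + 10 log₁₀(B) + NF
10 log₁₀(3.89×10⁸) = 85.9 dB
N = −174 + 85.9 + 3.38 = −84.72 dBm
SNR = P_sig − N = −79.2 − (−84.72) = 5.52 dB → 5.5 dB

5.5 dB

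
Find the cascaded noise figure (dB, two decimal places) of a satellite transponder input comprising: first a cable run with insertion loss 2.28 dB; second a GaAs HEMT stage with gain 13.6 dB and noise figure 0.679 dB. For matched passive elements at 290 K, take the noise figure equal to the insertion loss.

Convert to linear (a loss of L dB is a gain of −L dB): F_i = 10^(NF_i/10), G_i = 10^(G_i,dB/10)
  Stage 1: F_1 = 10^(2.28/10) = 1.690, G_1 = 10^(−2.28/10) = 0.5916
  Stage 2: F_2 = 10^(0.679/10) = 1.169, G_2 = 10^(13.6/10) = 22.91
Friis cascade:
  F = 1.690 + (1.169 − 1)/0.5916 = 1.977
NF = 10 log₁₀(1.977) = 2.96 dB

2.96 dB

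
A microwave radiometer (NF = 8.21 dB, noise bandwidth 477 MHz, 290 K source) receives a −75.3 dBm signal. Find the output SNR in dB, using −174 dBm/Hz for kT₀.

3.7 dB

Noise floor: N = −174 + 10 log₁₀(B) + NF
10 log₁₀(4.77×10⁸) = 86.79 dB
N = −174 + 86.79 + 8.21 = −79.00 dBm
SNR = P_sig − N = −75.3 − (−79.00) = 3.70 dB → 3.7 dB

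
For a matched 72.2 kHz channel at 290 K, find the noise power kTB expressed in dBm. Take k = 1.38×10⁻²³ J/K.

−125.4 dBm

P_n = kTB = 1.38×10⁻²³ × 290 × 7.22×10⁴ = 2.89×10⁻¹⁶ W
In dBm: 10 log₁₀(2.89×10⁻¹⁶ / 10⁻³) = −125.4 dBm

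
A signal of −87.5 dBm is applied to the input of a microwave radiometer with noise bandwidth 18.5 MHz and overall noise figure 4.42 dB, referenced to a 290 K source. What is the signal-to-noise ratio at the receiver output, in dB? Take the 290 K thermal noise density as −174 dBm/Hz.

9.4 dB

Noise floor: N = −174 + 10 log₁₀(B) + NF
10 log₁₀(1.85×10⁷) = 72.67 dB
N = −174 + 72.67 + 4.42 = −96.91 dBm
SNR = P_sig − N = −87.5 − (−96.91) = 9.41 dB → 9.4 dB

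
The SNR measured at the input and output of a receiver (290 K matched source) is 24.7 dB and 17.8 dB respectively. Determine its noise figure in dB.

NF (dB) = SNR_in(dB) − SNR_out(dB) when the source is at T₀
NF = 24.7 − 17.8 = 6.9 dB

6.9 dB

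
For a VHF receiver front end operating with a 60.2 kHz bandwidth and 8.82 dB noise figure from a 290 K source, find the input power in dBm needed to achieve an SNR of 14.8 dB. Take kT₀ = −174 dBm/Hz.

Sensitivity = −174 + 10 log₁₀(B) + NF + SNR_min
= −174 + 47.8 + 8.82 + 14.8
= −102.58 dBm → −102.6 dBm

−102.6 dBm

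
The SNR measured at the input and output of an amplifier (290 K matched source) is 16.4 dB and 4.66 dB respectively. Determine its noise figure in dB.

NF (dB) = SNR_in(dB) − SNR_out(dB) when the source is at T₀
NF = 16.4 − 4.66 = 11.74 dB

11.74 dB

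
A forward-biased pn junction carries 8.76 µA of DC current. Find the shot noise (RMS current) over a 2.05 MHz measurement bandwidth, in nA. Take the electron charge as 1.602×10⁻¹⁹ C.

I_n = √(2qI·B)
2qI·B = 2 × 1.602×10⁻¹⁹ × 8.76×10⁻⁶ × 2.05×10⁶ = 5.75×10⁻¹⁸ A²
I_n = √(5.75×10⁻¹⁸) = 2.40×10⁻⁹ A = 2.40 nA

2.40 nA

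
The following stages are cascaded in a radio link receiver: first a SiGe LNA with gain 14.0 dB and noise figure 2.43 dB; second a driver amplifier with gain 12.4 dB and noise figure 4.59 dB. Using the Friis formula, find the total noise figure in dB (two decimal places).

2.61 dB

Convert to linear (a loss of L dB is a gain of −L dB): F_i = 10^(NF_i/10), G_i = 10^(G_i,dB/10)
  Stage 1: F_1 = 10^(2.43/10) = 1.750, G_1 = 10^(14.0/10) = 25.12
  Stage 2: F_2 = 10^(4.59/10) = 2.877, G_2 = 10^(12.4/10) = 17.38
Friis cascade:
  F = 1.750 + (2.877 − 1)/25.12 = 1.825
NF = 10 log₁₀(1.825) = 2.61 dB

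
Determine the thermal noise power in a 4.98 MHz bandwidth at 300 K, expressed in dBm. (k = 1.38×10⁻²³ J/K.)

−106.9 dBm

P_n = kTB = 1.38×10⁻²³ × 300 × 4.98×10⁶ = 2.06×10⁻¹⁴ W
In dBm: 10 log₁₀(2.06×10⁻¹⁴ / 10⁻³) = −106.9 dBm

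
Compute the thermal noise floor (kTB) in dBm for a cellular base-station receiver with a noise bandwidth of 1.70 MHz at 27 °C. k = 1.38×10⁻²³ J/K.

−111.5 dBm

T = 27 °C + 273.15 = 300.15 K
P_n = kTB = 1.38×10⁻²³ × 300.15 × 1.70×10⁶ = 7.04×10⁻¹⁵ W
In dBm: 10 log₁₀(7.04×10⁻¹⁵ / 10⁻³) = −111.5 dBm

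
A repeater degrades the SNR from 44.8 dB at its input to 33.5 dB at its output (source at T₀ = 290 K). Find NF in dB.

11.3 dB

NF (dB) = SNR_in(dB) − SNR_out(dB) when the source is at T₀
NF = 44.8 − 33.5 = 11.3 dB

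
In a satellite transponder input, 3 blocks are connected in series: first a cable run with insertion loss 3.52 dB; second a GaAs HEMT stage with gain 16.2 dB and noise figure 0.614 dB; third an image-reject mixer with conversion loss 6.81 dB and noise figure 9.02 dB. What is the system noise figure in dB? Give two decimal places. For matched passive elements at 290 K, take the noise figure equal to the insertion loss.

Convert to linear (a loss of L dB is a gain of −L dB): F_i = 10^(NF_i/10), G_i = 10^(G_i,dB/10)
  Stage 1: F_1 = 10^(3.52/10) = 2.249, G_1 = 10^(−3.52/10) = 0.4446
  Stage 2: F_2 = 10^(0.614/10) = 1.152, G_2 = 10^(16.2/10) = 41.69
  Stage 3: F_3 = 10^(9.02/10) = 7.980, G_3 = 10^(−6.81/10) = 0.2084
Friis cascade:
  F = 2.249 + (1.152 − 1)/0.4446 + (7.980 − 1)/18.54 = 2.967
NF = 10 log₁₀(2.967) = 4.72 dB

4.72 dB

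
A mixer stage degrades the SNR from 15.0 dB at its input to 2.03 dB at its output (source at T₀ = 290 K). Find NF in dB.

NF (dB) = SNR_in(dB) − SNR_out(dB) when the source is at T₀
NF = 15.0 − 2.03 = 12.97 dB

12.97 dB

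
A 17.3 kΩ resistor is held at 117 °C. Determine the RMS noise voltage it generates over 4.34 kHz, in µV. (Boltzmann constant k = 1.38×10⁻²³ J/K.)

T = 117 °C + 273.15 = 390.15 K
V_n = √(4kTRB)
4kTRB = 4 × 1.38×10⁻²³ × 390.15 × 1.73×10⁴ × 4.34×10³ = 1.62×10⁻¹² V²
V_n = √(1.62×10⁻¹²) = 1.27×10⁻⁶ V = 1.27 µV

1.27 µV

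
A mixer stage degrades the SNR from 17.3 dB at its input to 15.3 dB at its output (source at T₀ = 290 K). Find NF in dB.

2.0 dB

NF (dB) = SNR_in(dB) − SNR_out(dB) when the source is at T₀
NF = 17.3 − 15.3 = 2.0 dB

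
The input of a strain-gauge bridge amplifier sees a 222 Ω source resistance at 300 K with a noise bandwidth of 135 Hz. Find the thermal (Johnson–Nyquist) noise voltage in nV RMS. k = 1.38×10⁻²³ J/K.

V_n = √(4kTRB)
4kTRB = 4 × 1.38×10⁻²³ × 300 × 2.22×10² × 1.35×10² = 4.96×10⁻¹⁶ V²
V_n = √(4.96×10⁻¹⁶) = 2.23×10⁻⁸ V = 22.3 nV

22.3 nV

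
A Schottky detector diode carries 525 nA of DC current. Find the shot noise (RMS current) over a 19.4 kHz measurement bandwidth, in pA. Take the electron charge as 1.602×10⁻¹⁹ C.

I_n = √(2qI·B)
2qI·B = 2 × 1.602×10⁻¹⁹ × 5.25×10⁻⁷ × 1.94×10⁴ = 3.26×10⁻²¹ A²
I_n = √(3.26×10⁻²¹) = 5.71×10⁻¹¹ A = 57.1 pA

57.1 pA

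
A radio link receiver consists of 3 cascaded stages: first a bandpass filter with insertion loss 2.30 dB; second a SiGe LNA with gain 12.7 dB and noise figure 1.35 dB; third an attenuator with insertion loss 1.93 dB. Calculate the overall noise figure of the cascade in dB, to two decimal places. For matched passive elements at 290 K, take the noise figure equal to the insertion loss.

3.74 dB

Convert to linear (a loss of L dB is a gain of −L dB): F_i = 10^(NF_i/10), G_i = 10^(G_i,dB/10)
  Stage 1: F_1 = 10^(2.30/10) = 1.698, G_1 = 10^(−2.30/10) = 0.5888
  Stage 2: F_2 = 10^(1.35/10) = 1.365, G_2 = 10^(12.7/10) = 18.62
  Stage 3: F_3 = 10^(1.93/10) = 1.560, G_3 = 10^(−1.93/10) = 0.6412
Friis cascade:
  F = 1.698 + (1.365 − 1)/0.5888 + (1.560 − 1)/10.96 = 2.368
NF = 10 log₁₀(2.368) = 3.74 dB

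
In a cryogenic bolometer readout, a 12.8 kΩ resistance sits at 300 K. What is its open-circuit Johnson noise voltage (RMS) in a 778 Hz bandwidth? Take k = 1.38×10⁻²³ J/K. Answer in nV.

V_n = √(4kTRB)
4kTRB = 4 × 1.38×10⁻²³ × 300 × 1.28×10⁴ × 7.78×10² = 1.65×10⁻¹³ V²
V_n = √(1.65×10⁻¹³) = 4.06×10⁻⁷ V = 406 nV

406 nV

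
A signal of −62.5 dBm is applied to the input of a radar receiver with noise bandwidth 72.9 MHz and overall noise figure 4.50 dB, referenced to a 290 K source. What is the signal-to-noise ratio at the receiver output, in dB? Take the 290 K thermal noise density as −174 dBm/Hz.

28.4 dB

Noise floor: N = −174 + 10 log₁₀(B) + NF
10 log₁₀(7.29×10⁷) = 78.63 dB
N = −174 + 78.63 + 4.50 = −90.87 dBm
SNR = P_sig − N = −62.5 − (−90.87) = 28.37 dB → 28.4 dB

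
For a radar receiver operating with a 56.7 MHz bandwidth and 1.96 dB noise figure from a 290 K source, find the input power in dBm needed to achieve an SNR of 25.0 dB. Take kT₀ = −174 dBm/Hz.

−69.5 dBm

Sensitivity = −174 + 10 log₁₀(B) + NF + SNR_min
= −174 + 77.54 + 1.96 + 25.0
= −69.50 dBm → −69.5 dBm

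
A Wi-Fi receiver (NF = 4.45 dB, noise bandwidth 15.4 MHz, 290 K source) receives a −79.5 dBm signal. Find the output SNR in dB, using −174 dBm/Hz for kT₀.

Noise floor: N = −174 + 10 log₁₀(B) + NF
10 log₁₀(1.54×10⁷) = 71.88 dB
N = −174 + 71.88 + 4.45 = −97.67 dBm
SNR = P_sig − N = −79.5 − (−97.67) = 18.17 dB → 18.2 dB

18.2 dB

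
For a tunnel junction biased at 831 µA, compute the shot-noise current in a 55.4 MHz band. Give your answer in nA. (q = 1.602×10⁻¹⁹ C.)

I_n = √(2qI·B)
2qI·B = 2 × 1.602×10⁻¹⁹ × 8.31×10⁻⁴ × 5.54×10⁷ = 1.48×10⁻¹⁴ A²
I_n = √(1.48×10⁻¹⁴) = 1.21×10⁻⁷ A = 121 nA

121 nA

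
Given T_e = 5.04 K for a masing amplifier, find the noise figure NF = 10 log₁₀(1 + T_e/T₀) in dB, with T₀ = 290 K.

F = 1 + T_e/T₀ = 1 + 5.04/290 = 1.01738
NF = 10 log₁₀(1.01738) = 0.075 dB

0.075 dB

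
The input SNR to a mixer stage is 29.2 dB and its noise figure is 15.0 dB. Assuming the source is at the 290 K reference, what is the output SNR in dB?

14.2 dB

By definition F = SNR_in/SNR_out, so in dB: SNR_out = SNR_in − NF
SNR_out = 29.2 − 15.0 = 14.2 dB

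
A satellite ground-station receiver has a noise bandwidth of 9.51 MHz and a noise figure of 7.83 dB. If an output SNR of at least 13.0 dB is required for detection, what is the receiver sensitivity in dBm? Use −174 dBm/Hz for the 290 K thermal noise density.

Sensitivity = −174 + 10 log₁₀(B) + NF + SNR_min
= −174 + 69.78 + 7.83 + 13.0
= −83.39 dBm → −83.4 dBm

−83.4 dBm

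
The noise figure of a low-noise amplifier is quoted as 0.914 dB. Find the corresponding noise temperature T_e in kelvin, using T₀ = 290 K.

67.9 K

F = 10^(0.914/10) = 1.23424
T_e = (F − 1)·T₀ = (1.23424 − 1) × 290 = 67.9 K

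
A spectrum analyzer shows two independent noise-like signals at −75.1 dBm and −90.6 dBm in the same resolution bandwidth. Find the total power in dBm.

−75.0 dBm

Convert to linear, add, convert back:
P₁ = 3.09×10⁻¹¹ W, P₂ = 8.71×10⁻¹³ W
P_tot = 3.18×10⁻¹¹ W → 10 log₁₀(P_tot / 10⁻³) = −75.0 dBm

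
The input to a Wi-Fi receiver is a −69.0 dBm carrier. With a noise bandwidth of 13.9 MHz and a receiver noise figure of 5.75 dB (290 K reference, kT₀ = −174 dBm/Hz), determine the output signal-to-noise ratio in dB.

27.8 dB

Noise floor: N = −174 + 10 log₁₀(B) + NF
10 log₁₀(1.39×10⁷) = 71.43 dB
N = −174 + 71.43 + 5.75 = −96.82 dBm
SNR = P_sig − N = −69.0 − (−96.82) = 27.82 dB → 27.8 dB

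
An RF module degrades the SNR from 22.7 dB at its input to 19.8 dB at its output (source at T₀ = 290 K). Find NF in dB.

2.9 dB

NF (dB) = SNR_in(dB) − SNR_out(dB) when the source is at T₀
NF = 22.7 − 19.8 = 2.9 dB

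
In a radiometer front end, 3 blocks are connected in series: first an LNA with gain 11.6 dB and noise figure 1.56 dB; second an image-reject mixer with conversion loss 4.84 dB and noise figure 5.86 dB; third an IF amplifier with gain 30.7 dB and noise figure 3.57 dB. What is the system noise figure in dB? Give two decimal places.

2.78 dB

Convert to linear (a loss of L dB is a gain of −L dB): F_i = 10^(NF_i/10), G_i = 10^(G_i,dB/10)
  Stage 1: F_1 = 10^(1.56/10) = 1.432, G_1 = 10^(11.6/10) = 14.45
  Stage 2: F_2 = 10^(5.86/10) = 3.855, G_2 = 10^(−4.84/10) = 0.3281
  Stage 3: F_3 = 10^(3.57/10) = 2.275, G_3 = 10^(30.7/10) = 1175
Friis cascade:
  F = 1.432 + (3.855 − 1)/14.45 + (2.275 − 1)/4.742 = 1.899
NF = 10 log₁₀(1.899) = 2.78 dB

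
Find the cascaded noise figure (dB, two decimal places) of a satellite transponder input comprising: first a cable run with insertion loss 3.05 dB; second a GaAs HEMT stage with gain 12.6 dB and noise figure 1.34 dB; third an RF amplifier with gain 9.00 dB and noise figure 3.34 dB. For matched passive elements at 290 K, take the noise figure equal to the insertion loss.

4.59 dB

Convert to linear (a loss of L dB is a gain of −L dB): F_i = 10^(NF_i/10), G_i = 10^(G_i,dB/10)
  Stage 1: F_1 = 10^(3.05/10) = 2.018, G_1 = 10^(−3.05/10) = 0.4955
  Stage 2: F_2 = 10^(1.34/10) = 1.361, G_2 = 10^(12.6/10) = 18.20
  Stage 3: F_3 = 10^(3.34/10) = 2.158, G_3 = 10^(9.00/10) = 7.943
Friis cascade:
  F = 2.018 + (1.361 − 1)/0.4955 + (2.158 − 1)/9.016 = 2.876
NF = 10 log₁₀(2.876) = 4.59 dB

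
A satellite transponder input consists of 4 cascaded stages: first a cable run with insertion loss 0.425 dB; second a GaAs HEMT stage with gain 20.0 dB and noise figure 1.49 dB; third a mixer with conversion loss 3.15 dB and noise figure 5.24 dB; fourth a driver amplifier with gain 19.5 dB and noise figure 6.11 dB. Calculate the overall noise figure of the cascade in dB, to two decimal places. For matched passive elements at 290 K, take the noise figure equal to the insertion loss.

Convert to linear (a loss of L dB is a gain of −L dB): F_i = 10^(NF_i/10), G_i = 10^(G_i,dB/10)
  Stage 1: F_1 = 10^(0.425/10) = 1.103, G_1 = 10^(−0.425/10) = 0.9068
  Stage 2: F_2 = 10^(1.49/10) = 1.409, G_2 = 10^(20.0/10) = 100.0
  Stage 3: F_3 = 10^(5.24/10) = 3.342, G_3 = 10^(−3.15/10) = 0.4842
  Stage 4: F_4 = 10^(6.11/10) = 4.083, G_4 = 10^(19.5/10) = 89.13
Friis cascade:
  F = 1.103 + (1.409 − 1)/0.9068 + (3.342 − 1)/90.68 + (4.083 − 1)/43.90 = 1.650
NF = 10 log₁₀(1.650) = 2.18 dB

2.18 dB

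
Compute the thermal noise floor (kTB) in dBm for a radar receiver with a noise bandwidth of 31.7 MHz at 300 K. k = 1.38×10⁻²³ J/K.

P_n = kTB = 1.38×10⁻²³ × 300 × 3.17×10⁷ = 1.31×10⁻¹³ W
In dBm: 10 log₁₀(1.31×10⁻¹³ / 10⁻³) = −98.8 dBm

−98.8 dBm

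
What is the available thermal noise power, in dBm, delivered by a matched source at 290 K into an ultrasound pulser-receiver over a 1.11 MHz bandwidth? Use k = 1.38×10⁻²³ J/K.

−113.5 dBm

P_n = kTB = 1.38×10⁻²³ × 290 × 1.11×10⁶ = 4.44×10⁻¹⁵ W
In dBm: 10 log₁₀(4.44×10⁻¹⁵ / 10⁻³) = −113.5 dBm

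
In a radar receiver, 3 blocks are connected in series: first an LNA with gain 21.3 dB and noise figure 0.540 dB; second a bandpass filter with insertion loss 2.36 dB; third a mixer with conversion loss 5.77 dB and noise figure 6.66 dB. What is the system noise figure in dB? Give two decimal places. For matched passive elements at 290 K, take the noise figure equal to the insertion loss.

Convert to linear (a loss of L dB is a gain of −L dB): F_i = 10^(NF_i/10), G_i = 10^(G_i,dB/10)
  Stage 1: F_1 = 10^(0.540/10) = 1.132, G_1 = 10^(21.3/10) = 134.9
  Stage 2: F_2 = 10^(2.36/10) = 1.722, G_2 = 10^(−2.36/10) = 0.5808
  Stage 3: F_3 = 10^(6.66/10) = 4.634, G_3 = 10^(−5.77/10) = 0.2649
Friis cascade:
  F = 1.132 + (1.722 − 1)/134.9 + (4.634 − 1)/78.34 = 1.184
NF = 10 log₁₀(1.184) = 0.73 dB

0.73 dB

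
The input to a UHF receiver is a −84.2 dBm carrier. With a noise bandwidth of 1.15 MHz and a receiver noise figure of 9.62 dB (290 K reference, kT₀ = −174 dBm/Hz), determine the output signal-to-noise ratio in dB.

Noise floor: N = −174 + 10 log₁₀(B) + NF
10 log₁₀(1.15×10⁶) = 60.61 dB
N = −174 + 60.61 + 9.62 = −103.77 dBm
SNR = P_sig − N = −84.2 − (−103.77) = 19.57 dB → 19.6 dB

19.6 dB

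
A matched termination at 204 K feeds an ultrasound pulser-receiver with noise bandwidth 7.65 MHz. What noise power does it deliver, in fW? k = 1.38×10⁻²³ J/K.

P_n = kTB = 1.38×10⁻²³ × 204 × 7.65×10⁶ = 2.15×10⁻¹⁴ W = 21.5 fW

21.5 fW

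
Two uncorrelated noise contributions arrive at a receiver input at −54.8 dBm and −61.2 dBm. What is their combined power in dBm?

−53.9 dBm

Convert to linear, add, convert back:
P₁ = 3.31×10⁻⁹ W, P₂ = 7.59×10⁻¹⁰ W
P_tot = 4.07×10⁻⁹ W → 10 log₁₀(P_tot / 10⁻³) = −53.9 dBm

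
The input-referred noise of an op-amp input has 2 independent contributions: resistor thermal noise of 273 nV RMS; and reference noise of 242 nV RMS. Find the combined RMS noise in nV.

Uncorrelated sources add in power (mean-square): V_tot = √(ΣV_i²)
V_tot = √[(2.73×10⁻⁷)² + (2.42×10⁻⁷)²] = 3.65×10⁻⁷ V = 365 nV

365 nV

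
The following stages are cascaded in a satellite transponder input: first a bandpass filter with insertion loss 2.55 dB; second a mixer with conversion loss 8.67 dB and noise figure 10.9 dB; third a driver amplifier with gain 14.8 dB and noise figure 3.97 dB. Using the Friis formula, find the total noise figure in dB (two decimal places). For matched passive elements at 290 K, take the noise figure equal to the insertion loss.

16.22 dB

Convert to linear (a loss of L dB is a gain of −L dB): F_i = 10^(NF_i/10), G_i = 10^(G_i,dB/10)
  Stage 1: F_1 = 10^(2.55/10) = 1.799, G_1 = 10^(−2.55/10) = 0.5559
  Stage 2: F_2 = 10^(10.9/10) = 12.30, G_2 = 10^(−8.67/10) = 0.1358
  Stage 3: F_3 = 10^(3.97/10) = 2.495, G_3 = 10^(14.8/10) = 30.20
Friis cascade:
  F = 1.799 + (12.30 − 1)/0.5559 + (2.495 − 1)/0.07551 = 41.92
NF = 10 log₁₀(41.92) = 16.22 dB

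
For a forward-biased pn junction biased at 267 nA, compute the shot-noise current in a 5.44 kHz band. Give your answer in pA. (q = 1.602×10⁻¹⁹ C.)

21.6 pA

I_n = √(2qI·B)
2qI·B = 2 × 1.602×10⁻¹⁹ × 2.67×10⁻⁷ × 5.44×10³ = 4.65×10⁻²² A²
I_n = √(4.65×10⁻²²) = 2.16×10⁻¹¹ A = 21.6 pA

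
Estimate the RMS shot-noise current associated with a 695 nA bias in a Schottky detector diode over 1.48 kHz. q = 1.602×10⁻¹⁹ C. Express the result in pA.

I_n = √(2qI·B)
2qI·B = 2 × 1.602×10⁻¹⁹ × 6.95×10⁻⁷ × 1.48×10³ = 3.30×10⁻²² A²
I_n = √(3.30×10⁻²²) = 1.82×10⁻¹¹ A = 18.2 pA

18.2 pA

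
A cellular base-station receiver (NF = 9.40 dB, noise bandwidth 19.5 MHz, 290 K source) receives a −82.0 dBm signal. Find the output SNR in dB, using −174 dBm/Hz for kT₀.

Noise floor: N = −174 + 10 log₁₀(B) + NF
10 log₁₀(1.95×10⁷) = 72.9 dB
N = −174 + 72.9 + 9.40 = −91.70 dBm
SNR = P_sig − N = −82.0 − (−91.70) = 9.70 dB → 9.7 dB

9.7 dB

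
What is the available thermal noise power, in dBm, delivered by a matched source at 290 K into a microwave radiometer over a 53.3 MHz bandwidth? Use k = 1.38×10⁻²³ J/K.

P_n = kTB = 1.38×10⁻²³ × 290 × 5.33×10⁷ = 2.13×10⁻¹³ W
In dBm: 10 log₁₀(2.13×10⁻¹³ / 10⁻³) = −96.7 dBm

−96.7 dBm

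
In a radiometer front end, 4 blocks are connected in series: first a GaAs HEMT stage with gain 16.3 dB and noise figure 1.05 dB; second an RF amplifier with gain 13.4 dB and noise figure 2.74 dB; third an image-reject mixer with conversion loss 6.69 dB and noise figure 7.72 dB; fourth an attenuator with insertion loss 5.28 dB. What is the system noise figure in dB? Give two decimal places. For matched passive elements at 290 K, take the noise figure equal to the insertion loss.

1.18 dB

Convert to linear (a loss of L dB is a gain of −L dB): F_i = 10^(NF_i/10), G_i = 10^(G_i,dB/10)
  Stage 1: F_1 = 10^(1.05/10) = 1.274, G_1 = 10^(16.3/10) = 42.66
  Stage 2: F_2 = 10^(2.74/10) = 1.879, G_2 = 10^(13.4/10) = 21.88
  Stage 3: F_3 = 10^(7.72/10) = 5.916, G_3 = 10^(−6.69/10) = 0.2143
  Stage 4: F_4 = 10^(5.28/10) = 3.373, G_4 = 10^(−5.28/10) = 0.2965
Friis cascade:
  F = 1.274 + (1.879 − 1)/42.66 + (5.916 − 1)/933.3 + (3.373 − 1)/200.0 = 1.311
NF = 10 log₁₀(1.311) = 1.18 dB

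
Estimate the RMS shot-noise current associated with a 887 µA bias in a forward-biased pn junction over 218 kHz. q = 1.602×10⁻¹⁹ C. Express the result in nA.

I_n = √(2qI·B)
2qI·B = 2 × 1.602×10⁻¹⁹ × 8.87×10⁻⁴ × 2.18×10⁵ = 6.20×10⁻¹⁷ A²
I_n = √(6.20×10⁻¹⁷) = 7.87×10⁻⁹ A = 7.87 nA

7.87 nA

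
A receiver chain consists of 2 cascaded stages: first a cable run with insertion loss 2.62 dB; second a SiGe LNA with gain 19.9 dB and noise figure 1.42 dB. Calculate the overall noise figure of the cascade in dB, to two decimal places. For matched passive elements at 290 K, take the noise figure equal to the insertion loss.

Convert to linear (a loss of L dB is a gain of −L dB): F_i = 10^(NF_i/10), G_i = 10^(G_i,dB/10)
  Stage 1: F_1 = 10^(2.62/10) = 1.828, G_1 = 10^(−2.62/10) = 0.5470
  Stage 2: F_2 = 10^(1.42/10) = 1.387, G_2 = 10^(19.9/10) = 97.72
Friis cascade:
  F = 1.828 + (1.387 − 1)/0.5470 = 2.535
NF = 10 log₁₀(2.535) = 4.04 dB

4.04 dB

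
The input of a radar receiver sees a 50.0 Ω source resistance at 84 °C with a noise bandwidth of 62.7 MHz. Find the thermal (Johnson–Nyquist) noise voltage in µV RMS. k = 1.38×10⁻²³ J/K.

7.86 µV

T = 84 °C + 273.15 = 357.15 K
V_n = √(4kTRB)
4kTRB = 4 × 1.38×10⁻²³ × 357.15 × 5.00×10¹ × 6.27×10⁷ = 6.18×10⁻¹¹ V²
V_n = √(6.18×10⁻¹¹) = 7.86×10⁻⁶ V = 7.86 µV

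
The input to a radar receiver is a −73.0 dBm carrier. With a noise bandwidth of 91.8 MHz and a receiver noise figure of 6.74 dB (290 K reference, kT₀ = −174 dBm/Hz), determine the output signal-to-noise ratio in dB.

Noise floor: N = −174 + 10 log₁₀(B) + NF
10 log₁₀(9.18×10⁷) = 79.63 dB
N = −174 + 79.63 + 6.74 = −87.63 dBm
SNR = P_sig − N = −73.0 − (−87.63) = 14.63 dB → 14.6 dB

14.6 dB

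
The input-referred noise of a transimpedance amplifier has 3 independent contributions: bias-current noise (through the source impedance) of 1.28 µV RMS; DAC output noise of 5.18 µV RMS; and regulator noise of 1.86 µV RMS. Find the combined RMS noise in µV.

Uncorrelated sources add in power (mean-square): V_tot = √(ΣV_i²)
V_tot = √[(1.28×10⁻⁶)² + (5.18×10⁻⁶)² + (1.86×10⁻⁶)²] = 5.65×10⁻⁶ V = 5.65 µV

5.65 µV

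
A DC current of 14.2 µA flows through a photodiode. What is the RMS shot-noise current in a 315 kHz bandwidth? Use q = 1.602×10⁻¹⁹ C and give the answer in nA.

I_n = √(2qI·B)
2qI·B = 2 × 1.602×10⁻¹⁹ × 1.42×10⁻⁵ × 3.15×10⁵ = 1.43×10⁻¹⁸ A²
I_n = √(1.43×10⁻¹⁸) = 1.20×10⁻⁹ A = 1.20 nA

1.20 nA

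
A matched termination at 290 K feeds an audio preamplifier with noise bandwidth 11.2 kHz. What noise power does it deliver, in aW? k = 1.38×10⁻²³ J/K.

P_n = kTB = 1.38×10⁻²³ × 290 × 1.12×10⁴ = 4.48×10⁻¹⁷ W = 44.8 aW

44.8 aW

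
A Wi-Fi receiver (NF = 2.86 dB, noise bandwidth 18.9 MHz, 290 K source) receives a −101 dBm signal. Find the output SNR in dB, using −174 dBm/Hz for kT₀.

Noise floor: N = −174 + 10 log₁₀(B) + NF
10 log₁₀(1.89×10⁷) = 72.76 dB
N = −174 + 72.76 + 2.86 = −98.38 dBm
SNR = P_sig − N = −101 − (−98.38) = −2.62 dB → −2.6 dB

−2.6 dB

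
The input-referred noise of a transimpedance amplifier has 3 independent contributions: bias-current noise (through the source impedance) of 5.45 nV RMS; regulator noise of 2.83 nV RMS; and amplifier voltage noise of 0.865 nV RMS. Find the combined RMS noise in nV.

Uncorrelated sources add in power (mean-square): V_tot = √(ΣV_i²)
V_tot = √[(5.45×10⁻⁹)² + (2.83×10⁻⁹)² + (8.65×10⁻¹⁰)²] = 6.20×10⁻⁹ V = 6.20 nV

6.20 nV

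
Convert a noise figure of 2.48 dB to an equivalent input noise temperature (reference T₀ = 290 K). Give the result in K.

223 K

F = 10^(2.48/10) = 1.77011
T_e = (F − 1)·T₀ = (1.77011 − 1) × 290 = 223 K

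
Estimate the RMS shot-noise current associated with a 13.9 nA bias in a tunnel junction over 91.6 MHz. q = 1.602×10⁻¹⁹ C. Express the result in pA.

639 pA

I_n = √(2qI·B)
2qI·B = 2 × 1.602×10⁻¹⁹ × 1.39×10⁻⁸ × 9.16×10⁷ = 4.08×10⁻¹⁹ A²
I_n = √(4.08×10⁻¹⁹) = 6.39×10⁻¹⁰ A = 639 pA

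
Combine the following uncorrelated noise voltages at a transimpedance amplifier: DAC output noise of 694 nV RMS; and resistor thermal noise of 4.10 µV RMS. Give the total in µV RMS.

Uncorrelated sources add in power (mean-square): V_tot = √(ΣV_i²)
V_tot = √[(6.94×10⁻⁷)² + (4.10×10⁻⁶)²] = 4.16×10⁻⁶ V = 4.16 µV

4.16 µV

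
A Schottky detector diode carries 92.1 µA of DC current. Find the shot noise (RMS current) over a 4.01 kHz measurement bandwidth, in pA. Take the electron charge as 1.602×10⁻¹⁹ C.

I_n = √(2qI·B)
2qI·B = 2 × 1.602×10⁻¹⁹ × 9.21×10⁻⁵ × 4.01×10³ = 1.18×10⁻¹⁹ A²
I_n = √(1.18×10⁻¹⁹) = 3.44×10⁻¹⁰ A = 344 pA

344 pA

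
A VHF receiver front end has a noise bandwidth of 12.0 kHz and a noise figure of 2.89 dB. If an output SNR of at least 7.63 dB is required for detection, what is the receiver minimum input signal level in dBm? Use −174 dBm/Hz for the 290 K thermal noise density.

−122.7 dBm

Sensitivity = −174 + 10 log₁₀(B) + NF + SNR_min
= −174 + 40.79 + 2.89 + 7.63
= −122.69 dBm → −122.7 dBm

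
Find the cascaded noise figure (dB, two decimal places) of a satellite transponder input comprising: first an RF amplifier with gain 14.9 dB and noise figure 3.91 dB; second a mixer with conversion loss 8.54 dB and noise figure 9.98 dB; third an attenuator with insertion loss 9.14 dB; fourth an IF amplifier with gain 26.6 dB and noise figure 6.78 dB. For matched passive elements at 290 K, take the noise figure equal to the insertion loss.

10.63 dB

Convert to linear (a loss of L dB is a gain of −L dB): F_i = 10^(NF_i/10), G_i = 10^(G_i,dB/10)
  Stage 1: F_1 = 10^(3.91/10) = 2.460, G_1 = 10^(14.9/10) = 30.90
  Stage 2: F_2 = 10^(9.98/10) = 9.954, G_2 = 10^(−8.54/10) = 0.1400
  Stage 3: F_3 = 10^(9.14/10) = 8.204, G_3 = 10^(−9.14/10) = 0.1219
  Stage 4: F_4 = 10^(6.78/10) = 4.764, G_4 = 10^(26.6/10) = 457.1
Friis cascade:
  F = 2.460 + (9.954 − 1)/30.90 + (8.204 − 1)/4.325 + (4.764 − 1)/0.5272 = 11.56
NF = 10 log₁₀(11.56) = 10.63 dB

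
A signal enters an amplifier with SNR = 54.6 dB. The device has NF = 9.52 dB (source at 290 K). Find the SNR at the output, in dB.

By definition F = SNR_in/SNR_out, so in dB: SNR_out = SNR_in − NF
SNR_out = 54.6 − 9.52 = 45.08 dB

45.08 dB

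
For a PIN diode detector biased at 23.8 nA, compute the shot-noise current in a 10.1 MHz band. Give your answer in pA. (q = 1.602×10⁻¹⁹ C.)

278 pA

I_n = √(2qI·B)
2qI·B = 2 × 1.602×10⁻¹⁹ × 2.38×10⁻⁸ × 1.01×10⁷ = 7.70×10⁻²⁰ A²
I_n = √(7.70×10⁻²⁰) = 2.78×10⁻¹⁰ A = 278 pA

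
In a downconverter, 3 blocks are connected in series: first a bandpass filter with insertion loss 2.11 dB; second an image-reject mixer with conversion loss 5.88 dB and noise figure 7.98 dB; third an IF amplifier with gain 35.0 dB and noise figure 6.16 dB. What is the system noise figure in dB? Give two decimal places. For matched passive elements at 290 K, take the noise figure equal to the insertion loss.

Convert to linear (a loss of L dB is a gain of −L dB): F_i = 10^(NF_i/10), G_i = 10^(G_i,dB/10)
  Stage 1: F_1 = 10^(2.11/10) = 1.626, G_1 = 10^(−2.11/10) = 0.6152
  Stage 2: F_2 = 10^(7.98/10) = 6.281, G_2 = 10^(−5.88/10) = 0.2582
  Stage 3: F_3 = 10^(6.16/10) = 4.130, G_3 = 10^(35.0/10) = 3162
Friis cascade:
  F = 1.626 + (6.281 − 1)/0.6152 + (4.130 − 1)/0.1589 = 29.92
NF = 10 log₁₀(29.92) = 14.76 dB

14.76 dB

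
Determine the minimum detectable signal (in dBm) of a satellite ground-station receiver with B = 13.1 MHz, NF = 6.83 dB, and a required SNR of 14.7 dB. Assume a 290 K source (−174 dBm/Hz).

−81.3 dBm

Sensitivity = −174 + 10 log₁₀(B) + NF + SNR_min
= −174 + 71.17 + 6.83 + 14.7
= −81.30 dBm → −81.3 dBm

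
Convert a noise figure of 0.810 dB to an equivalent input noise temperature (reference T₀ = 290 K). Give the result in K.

F = 10^(0.810/10) = 1.20504
T_e = (F − 1)·T₀ = (1.20504 − 1) × 290 = 59.5 K

59.5 K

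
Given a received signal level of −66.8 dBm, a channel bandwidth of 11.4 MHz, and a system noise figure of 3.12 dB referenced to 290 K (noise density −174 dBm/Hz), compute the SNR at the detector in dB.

Noise floor: N = −174 + 10 log₁₀(B) + NF
10 log₁₀(1.14×10⁷) = 70.57 dB
N = −174 + 70.57 + 3.12 = −100.31 dBm
SNR = P_sig − N = −66.8 − (−100.31) = 33.51 dB → 33.5 dB

33.5 dB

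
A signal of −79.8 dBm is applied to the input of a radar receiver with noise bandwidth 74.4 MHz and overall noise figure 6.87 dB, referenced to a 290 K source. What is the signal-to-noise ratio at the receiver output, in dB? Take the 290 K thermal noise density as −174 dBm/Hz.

Noise floor: N = −174 + 10 log₁₀(B) + NF
10 log₁₀(7.44×10⁷) = 78.72 dB
N = −174 + 78.72 + 6.87 = −88.41 dBm
SNR = P_sig − N = −79.8 − (−88.41) = 8.61 dB → 8.6 dB

8.6 dB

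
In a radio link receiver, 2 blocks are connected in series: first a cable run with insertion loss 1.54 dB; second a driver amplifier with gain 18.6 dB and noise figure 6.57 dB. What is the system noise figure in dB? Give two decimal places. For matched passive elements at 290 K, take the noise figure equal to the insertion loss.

8.11 dB

Convert to linear (a loss of L dB is a gain of −L dB): F_i = 10^(NF_i/10), G_i = 10^(G_i,dB/10)
  Stage 1: F_1 = 10^(1.54/10) = 1.426, G_1 = 10^(−1.54/10) = 0.7015
  Stage 2: F_2 = 10^(6.57/10) = 4.539, G_2 = 10^(18.6/10) = 72.44
Friis cascade:
  F = 1.426 + (4.539 − 1)/0.7015 = 6.471
NF = 10 log₁₀(6.471) = 8.11 dB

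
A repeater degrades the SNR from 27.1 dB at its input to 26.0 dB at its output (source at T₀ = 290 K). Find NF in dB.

1.1 dB

NF (dB) = SNR_in(dB) − SNR_out(dB) when the source is at T₀
NF = 27.1 − 26.0 = 1.1 dB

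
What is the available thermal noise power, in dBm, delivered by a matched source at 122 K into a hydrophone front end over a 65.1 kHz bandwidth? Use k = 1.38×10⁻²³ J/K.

P_n = kTB = 1.38×10⁻²³ × 122 × 6.51×10⁴ = 1.10×10⁻¹⁶ W
In dBm: 10 log₁₀(1.10×10⁻¹⁶ / 10⁻³) = −129.6 dBm

−129.6 dBm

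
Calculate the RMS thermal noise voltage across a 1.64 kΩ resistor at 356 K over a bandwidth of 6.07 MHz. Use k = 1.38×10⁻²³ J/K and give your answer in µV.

14.0 µV

V_n = √(4kTRB)
4kTRB = 4 × 1.38×10⁻²³ × 356 × 1.64×10³ × 6.07×10⁶ = 1.96×10⁻¹⁰ V²
V_n = √(1.96×10⁻¹⁰) = 1.40×10⁻⁵ V = 14.0 µV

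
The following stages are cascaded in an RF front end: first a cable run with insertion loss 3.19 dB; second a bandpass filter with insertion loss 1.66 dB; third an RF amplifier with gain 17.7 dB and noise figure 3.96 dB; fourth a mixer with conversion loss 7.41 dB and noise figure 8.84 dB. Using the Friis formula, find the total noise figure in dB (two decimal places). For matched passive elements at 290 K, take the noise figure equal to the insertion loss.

9.00 dB

Convert to linear (a loss of L dB is a gain of −L dB): F_i = 10^(NF_i/10), G_i = 10^(G_i,dB/10)
  Stage 1: F_1 = 10^(3.19/10) = 2.084, G_1 = 10^(−3.19/10) = 0.4797
  Stage 2: F_2 = 10^(1.66/10) = 1.466, G_2 = 10^(−1.66/10) = 0.6823
  Stage 3: F_3 = 10^(3.96/10) = 2.489, G_3 = 10^(17.7/10) = 58.88
  Stage 4: F_4 = 10^(8.84/10) = 7.656, G_4 = 10^(−7.41/10) = 0.1816
Friis cascade:
  F = 2.084 + (1.466 − 1)/0.4797 + (2.489 − 1)/0.3273 + (7.656 − 1)/19.28 = 7.949
NF = 10 log₁₀(7.949) = 9.00 dB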